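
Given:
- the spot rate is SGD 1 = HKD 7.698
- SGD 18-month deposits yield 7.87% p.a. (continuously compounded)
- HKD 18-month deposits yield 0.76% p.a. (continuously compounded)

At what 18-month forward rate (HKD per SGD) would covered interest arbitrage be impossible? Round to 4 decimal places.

6.9193

T = 18/12 years.
HKD accumulates by e^(0.0076×18/12) = 1.0114652.
SGD growth factor: e^(0.0787×18/12) = 1.1253004.
Forward (HKD per SGD) = 7.698 × 1.0114652 / 1.1253004 = 6.919272.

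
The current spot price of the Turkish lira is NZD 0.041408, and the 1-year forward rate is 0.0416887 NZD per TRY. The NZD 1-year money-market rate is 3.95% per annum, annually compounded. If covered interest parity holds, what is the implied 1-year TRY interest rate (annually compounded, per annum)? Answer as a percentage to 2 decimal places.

T = 1 year.
F/S = 0.0416887/0.041408 = 1.0067789 = (growth of NZD) / (growth of TRY).
The NZD side grows by (1 + 0.0395)^1 = 1.039500.
That pins the TRY growth at 1.0325008.
r = 1.0325008^(1/1) − 1 = 0.032501 → 3.25%.

3.25%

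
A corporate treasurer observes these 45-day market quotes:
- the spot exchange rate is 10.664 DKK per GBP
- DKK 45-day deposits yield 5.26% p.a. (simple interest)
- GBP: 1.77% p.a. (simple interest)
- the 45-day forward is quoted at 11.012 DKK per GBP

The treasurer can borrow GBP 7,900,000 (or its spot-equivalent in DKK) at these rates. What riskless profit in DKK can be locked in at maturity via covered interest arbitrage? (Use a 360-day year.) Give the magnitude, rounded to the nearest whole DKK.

DKK 2,387,761

T = 45/360 years.
Keep in GBP, deliver into the forward: 7,900,000·1.0022125·11.012 = DKK 87,187,276.00.
Swap to DKK now, deposit: 7,900,000·10.664·1.006575 = DKK 84,799,514.82.
The quoted forward overvalues GBP, so borrow DKK, buy GBP at spot, deposit the GBP at 1.77%, and sell the proceeds forward at 11.012.
The gap between the two covered legs is DKK 2,387,761.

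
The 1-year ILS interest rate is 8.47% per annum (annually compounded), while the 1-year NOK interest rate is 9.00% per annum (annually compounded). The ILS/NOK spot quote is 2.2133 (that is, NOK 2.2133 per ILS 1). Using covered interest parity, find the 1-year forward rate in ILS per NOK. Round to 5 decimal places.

0.44962

T = 1 year.
NOK growth factor: (1 + 0.0900)^1 = 1.090000.
Growth of 1 ILS over T: (1 + 0.0847)^1 = 1.084700.
Forward (NOK per ILS) = 2.2133 × 1.090000 / 1.084700 = 2.224115.
Invert for ILS per NOK: 1 / 2.224115 = 0.44962.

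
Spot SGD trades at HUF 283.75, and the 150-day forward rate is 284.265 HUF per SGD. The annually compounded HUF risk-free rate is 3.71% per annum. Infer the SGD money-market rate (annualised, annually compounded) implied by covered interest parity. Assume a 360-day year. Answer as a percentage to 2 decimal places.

T = 150/360 years.
CIP gives F = S · g_HUF/g_SGD, so g_HUF/g_SGD = 284.265/283.75 = 1.0018150.
The HUF side grows by (1 + 0.0371)^(150/360) = 1.0152943.
That pins the SGD growth at 1.0134549.
r = 1.0134549^(360/150) − 1 = 0.032596 → 3.26%.

3.26%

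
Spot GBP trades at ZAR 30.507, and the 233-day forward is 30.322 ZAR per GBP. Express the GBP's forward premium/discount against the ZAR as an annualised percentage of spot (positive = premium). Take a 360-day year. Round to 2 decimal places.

-0.94%

T = 233/360 years.
Period premium: (30.322 − 30.507)/30.507 = -0.0060642.
×(1/T) gives -0.94% p.a.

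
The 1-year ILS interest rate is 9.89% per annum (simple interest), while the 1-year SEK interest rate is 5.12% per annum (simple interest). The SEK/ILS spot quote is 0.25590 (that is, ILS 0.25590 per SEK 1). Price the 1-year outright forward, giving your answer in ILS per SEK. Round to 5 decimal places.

0.26751

T = 1 year.
ILS accumulates by 1 + 0.0989×1 = 1.098900.
Growth of 1 SEK over T: 1 + 0.0512×1 = 1.051200.
CIP: F = S · (grow ILS)/(grow SEK) = 0.2559 × 1.098900/1.051200 = 0.2675119 ILS per SEK.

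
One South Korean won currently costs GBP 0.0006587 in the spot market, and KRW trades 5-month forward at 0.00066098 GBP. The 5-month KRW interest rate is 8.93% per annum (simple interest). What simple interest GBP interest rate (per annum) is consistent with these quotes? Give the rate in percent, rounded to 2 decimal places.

T = 5/12 years.
By CIP, F/S equals the GBP-to-KRW growth ratio: 0.00066098/0.0006587 = 1.0034614.
KRW growth factor: 1 + 0.0893×5/12 = 1.0372083.
That pins the GBP growth at 1.0407985.
(1.0407985 − 1)/T = 0.097916, i.e. 9.79%.

9.79%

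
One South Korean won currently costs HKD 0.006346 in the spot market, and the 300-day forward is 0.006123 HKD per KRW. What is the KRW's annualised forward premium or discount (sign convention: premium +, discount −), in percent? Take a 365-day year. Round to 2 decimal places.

-4.28%

T = 300/365 years.
(F − S)/S = (0.006123 − 0.006346)/0.006346 = -0.0351402.
Annualise by dividing by T: -0.0351402 / (300/365) = -0.042754 → -4.28%.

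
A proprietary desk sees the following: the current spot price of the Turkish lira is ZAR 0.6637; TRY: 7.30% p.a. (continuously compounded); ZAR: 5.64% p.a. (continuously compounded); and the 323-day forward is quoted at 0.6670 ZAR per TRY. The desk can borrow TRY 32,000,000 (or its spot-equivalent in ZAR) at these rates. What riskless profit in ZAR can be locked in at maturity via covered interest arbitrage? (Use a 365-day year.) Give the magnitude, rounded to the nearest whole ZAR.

ZAR 443,023

T = 323/365 years.
Invest the TRY and cover forward: 32,000,000 × 1.0667322461 × 0.6670 = ZAR 22,768,333.06.
Convert at spot and invest in ZAR: 32,000,000 × 0.6637 × 1.0511766302 = ZAR 22,325,309.74.
The quoted forward overvalues TRY, so borrow ZAR, buy TRY at spot, deposit the TRY at 7.30%, and sell the proceeds forward at 0.6670.
Profit = 22,768,333.06 − 22,325,309.74 = ZAR 443,023.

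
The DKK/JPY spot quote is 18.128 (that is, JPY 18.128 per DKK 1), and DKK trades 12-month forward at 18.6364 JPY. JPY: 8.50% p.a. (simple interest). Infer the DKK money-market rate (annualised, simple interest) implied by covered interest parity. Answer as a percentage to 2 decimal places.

T = 1 year.
F/S = 18.6364/18.128 = 1.0280450 = (growth of JPY) / (growth of DKK).
The JPY side grows by 1 + 0.0850×1 = 1.085000.
Hence g_DKK = 1.0554013.
(1.0554013 − 1)/T = 0.055401, i.e. 5.54%.

5.54%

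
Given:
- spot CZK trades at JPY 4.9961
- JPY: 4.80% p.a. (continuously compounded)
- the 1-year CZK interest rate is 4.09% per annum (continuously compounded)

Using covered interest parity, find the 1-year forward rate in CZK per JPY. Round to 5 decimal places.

T = 1 year.
JPY accumulates by e^(0.0480×1) = 1.0491707.
CZK accumulates by e^(0.0409×1) = 1.0417479.
Forward (JPY per CZK) = 4.9961 × 1.0491707 / 1.0417479 = 5.031699.
Invert for CZK per JPY: 1 / 5.031699 = 0.19874.

0.19874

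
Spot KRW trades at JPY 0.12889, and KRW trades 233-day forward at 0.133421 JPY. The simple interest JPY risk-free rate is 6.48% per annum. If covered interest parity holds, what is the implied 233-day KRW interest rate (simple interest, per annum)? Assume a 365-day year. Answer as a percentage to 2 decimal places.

0.94%

T = 233/365 years.
F/S = 0.133421/0.12889 = 1.0351540 = (growth of JPY) / (growth of KRW).
JPY growth factor: 1 + 0.0648×233/365 = 1.0413655.
That pins the KRW growth at 1.0060006.
r = (1.0060006 − 1)/(233/365) = 0.009400 → 0.94%.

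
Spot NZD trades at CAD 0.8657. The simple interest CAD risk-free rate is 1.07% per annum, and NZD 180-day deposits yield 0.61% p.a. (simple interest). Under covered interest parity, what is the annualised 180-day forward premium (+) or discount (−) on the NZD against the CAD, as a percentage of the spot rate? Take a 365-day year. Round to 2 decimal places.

+0.46%

T = 180/365 years.
CIP forward (CAD per NZD) = 0.8657 × 1.0052767/1.0030082 = 0.8676580.
(F − S)/S ÷ T = (0.8676580 − 0.8657)/0.8657/(180/365) = 0.004586 → 0.46%.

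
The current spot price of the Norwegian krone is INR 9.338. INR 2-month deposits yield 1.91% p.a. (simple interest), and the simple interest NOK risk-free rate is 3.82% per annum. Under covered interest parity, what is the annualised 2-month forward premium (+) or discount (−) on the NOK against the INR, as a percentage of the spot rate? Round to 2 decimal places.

T = 2/12 years.
CIP forward (INR per NOK) = 9.338 × 1.0031833/1.0063667 = 9.308461.
Annualised premium = (F − S)/S × (1/T) = (9.308461 − 9.338)/9.338 ÷ (2/12) = -1.90%.

-1.90%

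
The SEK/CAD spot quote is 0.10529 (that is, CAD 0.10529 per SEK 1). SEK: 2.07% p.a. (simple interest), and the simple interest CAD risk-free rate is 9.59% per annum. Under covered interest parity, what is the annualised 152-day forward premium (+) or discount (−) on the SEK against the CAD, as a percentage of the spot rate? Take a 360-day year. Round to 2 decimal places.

T = 152/360 years.
F = S · g_CAD/g_SEK = 0.10529 × 1.0404911/1.008740 = 0.10860411.
Annualised premium = (F − S)/S × (1/T) = (0.10860411 − 0.10529)/0.10529 ÷ (152/360) = 7.45%.

+7.45%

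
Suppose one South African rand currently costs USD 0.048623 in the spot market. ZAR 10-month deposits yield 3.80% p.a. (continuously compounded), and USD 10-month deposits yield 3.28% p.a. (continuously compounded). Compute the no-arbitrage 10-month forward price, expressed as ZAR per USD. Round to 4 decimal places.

20.6557

T = 10/12 years.
Growth of 1 USD over T: e^(0.0328×10/12) = 1.02771032.
ZAR growth factor: e^(0.0380×10/12) = 1.03217339.
Forward (USD per ZAR) = 0.048623 × 1.02771032 / 1.03217339 = 0.048412756.
Invert for ZAR per USD: 1 / 0.048412756 = 20.6557.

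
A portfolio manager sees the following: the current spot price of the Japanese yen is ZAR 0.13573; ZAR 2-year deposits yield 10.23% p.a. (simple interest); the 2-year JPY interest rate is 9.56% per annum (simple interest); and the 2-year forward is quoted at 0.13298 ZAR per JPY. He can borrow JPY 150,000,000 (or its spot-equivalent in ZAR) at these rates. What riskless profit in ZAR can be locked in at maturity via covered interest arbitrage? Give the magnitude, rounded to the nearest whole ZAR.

T = 2 years.
Keep in JPY, deliver into the forward: 150,000,000·1.191200·0.13298 = ZAR 23,760,866.40.
Swap to ZAR now, deposit: 150,000,000·0.13573·1.204600 = ZAR 24,525,053.70.
The quoted forward undervalues JPY, so borrow JPY, convert to ZAR at spot, deposit the ZAR at 10.23%, and buy JPY forward at 0.13298 to cover the loan.
Arbitrage profit = |23,760,866.40 − 24,525,053.70| = ZAR 764,187.

ZAR 764,187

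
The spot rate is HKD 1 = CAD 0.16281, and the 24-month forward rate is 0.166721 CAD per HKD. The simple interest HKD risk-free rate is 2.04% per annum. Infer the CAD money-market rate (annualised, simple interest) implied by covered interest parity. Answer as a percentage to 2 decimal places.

3.29%

T = 2 years.
CIP gives F = S · g_CAD/g_HKD, so g_CAD/g_HKD = 0.166721/0.16281 = 1.0240219.
HKD growth factor: 1 + 0.0204×2 = 1.040800.
Hence g_CAD = 1.065802.
r = (1.065802 − 1)/2 = 0.032901 → 3.29%.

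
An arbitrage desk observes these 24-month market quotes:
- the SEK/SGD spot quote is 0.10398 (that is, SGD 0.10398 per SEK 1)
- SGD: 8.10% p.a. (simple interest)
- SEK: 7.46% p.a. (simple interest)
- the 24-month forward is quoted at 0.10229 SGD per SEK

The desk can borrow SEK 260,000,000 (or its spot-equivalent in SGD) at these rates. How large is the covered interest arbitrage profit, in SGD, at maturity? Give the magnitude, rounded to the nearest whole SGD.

SGD 851,004

T = 2 years.
Invest the SEK and cover forward: 260,000,000 × 1.149200 × 0.10229 = SGD 30,563,433.68.
Convert at spot and invest in SGD: 260,000,000 × 0.10398 × 1.162000 = SGD 31,414,437.60.
The quoted forward undervalues SEK, so borrow SEK, convert to SGD at spot, deposit the SGD at 8.10%, and buy SEK forward at 0.10229 to cover the loan.
The gap between the two covered legs is SGD 851,004.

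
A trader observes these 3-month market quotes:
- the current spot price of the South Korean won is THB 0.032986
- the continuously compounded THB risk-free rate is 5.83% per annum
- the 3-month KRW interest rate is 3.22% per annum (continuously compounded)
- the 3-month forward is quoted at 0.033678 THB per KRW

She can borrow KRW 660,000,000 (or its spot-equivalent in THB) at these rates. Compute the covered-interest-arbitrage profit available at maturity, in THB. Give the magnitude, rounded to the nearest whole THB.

THB 316,741

T = 3/12 years.
Keep in KRW, deliver into the forward: 660,000,000·1.0080824884·0.033678 = THB 22,407,133.35.
Swap to THB now, deposit: 660,000,000·0.032986·1.0146817332 = THB 22,090,392.49.
The quoted forward overvalues KRW, so borrow THB, buy KRW at spot, deposit the KRW at 3.22%, and sell the proceeds forward at 0.033678.
Profit = 22,407,133.35 − 22,090,392.49 = THB 316,741.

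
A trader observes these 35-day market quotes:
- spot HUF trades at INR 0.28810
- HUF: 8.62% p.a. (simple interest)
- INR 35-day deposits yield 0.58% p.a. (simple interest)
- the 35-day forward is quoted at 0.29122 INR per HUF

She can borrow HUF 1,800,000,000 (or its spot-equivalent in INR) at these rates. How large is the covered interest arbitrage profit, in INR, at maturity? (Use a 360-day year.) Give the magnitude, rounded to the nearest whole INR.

INR 9,716,632

T = 35/360 years.
Route A — deposit HUF, sell forward: 1,800,000,000 × 1.00838055556 × 0.29122 = INR 528,589,053.70.
Route B — convert at spot, deposit INR: 1,800,000,000 × 0.28810 × 1.00056388889 = INR 518,872,421.50.
The quoted forward overvalues HUF, so borrow INR, buy HUF at spot, deposit the HUF at 8.62%, and sell the proceeds forward at 0.29122.
The gap between the two covered legs is INR 9,716,632.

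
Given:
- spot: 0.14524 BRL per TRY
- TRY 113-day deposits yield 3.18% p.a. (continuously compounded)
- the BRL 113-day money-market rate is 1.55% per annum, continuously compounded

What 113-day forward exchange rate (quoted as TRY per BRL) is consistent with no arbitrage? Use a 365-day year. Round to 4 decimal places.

6.9200

T = 113/365 years.
BRL accumulates by e^(0.0155×113/365) = 1.0048102.
TRY accumulates by e^(0.0318×113/365) = 1.0098936.
CIP: F = S · (grow BRL)/(grow TRY) = 0.14524 × 1.0048102/1.0098936 = 0.1445089 BRL per TRY.
Invert for TRY per BRL: 1 / 0.1445089 = 6.9200.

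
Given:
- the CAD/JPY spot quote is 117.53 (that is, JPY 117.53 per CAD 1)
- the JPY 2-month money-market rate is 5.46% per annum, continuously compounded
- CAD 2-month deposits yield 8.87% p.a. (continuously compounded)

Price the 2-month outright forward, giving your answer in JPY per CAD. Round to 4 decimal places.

116.8639

T = 2/12 years.
JPY accumulates by e^(0.0546×2/12) = 1.009141531.
Growth of 1 CAD over T: e^(0.0887×2/12) = 1.014893147.
So F = 117.53 × 1.009141531 / 1.014893147 = 116.863932 (JPY/CAD).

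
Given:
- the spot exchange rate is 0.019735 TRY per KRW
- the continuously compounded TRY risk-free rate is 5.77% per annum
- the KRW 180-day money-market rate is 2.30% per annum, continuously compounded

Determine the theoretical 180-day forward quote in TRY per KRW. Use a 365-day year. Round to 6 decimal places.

T = 180/365 years.
Growth of 1 TRY over T: e^(0.0577×180/365) = 1.0288635.
KRW accumulates by e^(0.0230×180/365) = 1.011407.
CIP: F = S · (grow TRY)/(grow KRW) = 0.019735 × 1.0288635/1.011407 = 0.02007562 TRY per KRW.

0.020076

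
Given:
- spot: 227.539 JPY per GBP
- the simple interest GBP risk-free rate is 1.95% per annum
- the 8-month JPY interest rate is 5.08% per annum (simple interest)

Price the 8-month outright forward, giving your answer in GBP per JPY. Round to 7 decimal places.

T = 8/12 years.
Growth of 1 JPY over T: 1 + 0.0508×8/12 = 1.0338667.
GBP growth factor: 1 + 0.0195×8/12 = 1.013000.
So F = 227.539 × 1.0338667 / 1.013000 = 232.2261 (JPY/GBP).
Quoted the other way: 1/232.2261 = 0.0043061 GBP per JPY.

0.0043061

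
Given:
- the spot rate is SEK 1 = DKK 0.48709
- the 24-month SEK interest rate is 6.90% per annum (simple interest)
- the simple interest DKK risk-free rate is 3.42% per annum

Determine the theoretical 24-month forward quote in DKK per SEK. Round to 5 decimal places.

T = 2 years.
DKK growth factor: 1 + 0.0342×2 = 1.068400.
SEK accumulates by 1 + 0.0690×2 = 1.138000.
So F = 0.48709 × 1.068400 / 1.138000 = 0.4572996 (DKK/SEK).

0.45730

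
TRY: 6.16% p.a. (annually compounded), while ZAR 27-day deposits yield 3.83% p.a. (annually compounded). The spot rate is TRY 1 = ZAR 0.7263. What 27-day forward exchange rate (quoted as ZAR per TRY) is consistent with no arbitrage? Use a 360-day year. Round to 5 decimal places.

T = 27/360 years.
Growth of 1 ZAR over T: (1 + 0.0383)^(27/360) = 1.0028228.
TRY growth factor: (1 + 0.0616)^(27/360) = 1.0044934.
So F = 0.7263 × 1.0028228 / 1.0044934 = 0.7250921 (ZAR/TRY).

0.72509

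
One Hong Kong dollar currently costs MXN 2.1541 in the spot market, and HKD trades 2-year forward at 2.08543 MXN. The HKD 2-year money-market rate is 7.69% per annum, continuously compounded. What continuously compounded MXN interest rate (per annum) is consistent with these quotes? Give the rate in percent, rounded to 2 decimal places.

T = 2 years.
F/S = 2.08543/2.1541 = 0.9681213 = (growth of MXN) / (growth of HKD).
The HKD side grows by e^(0.0769×2) = 1.1662576.
That pins the MXN growth at 1.1290788.
r = ln(1.1290788)/2 = 0.060701 → 6.07%.

6.07%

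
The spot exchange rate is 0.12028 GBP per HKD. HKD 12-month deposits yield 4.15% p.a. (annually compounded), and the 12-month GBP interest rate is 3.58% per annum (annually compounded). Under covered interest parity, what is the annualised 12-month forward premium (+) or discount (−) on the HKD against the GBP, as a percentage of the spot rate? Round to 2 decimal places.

T = 1 year.
CIP forward (GBP per HKD) = 0.12028 × 1.035800/1.041500 = 0.11962172.
(F − S)/S ÷ T = (0.11962172 − 0.12028)/0.12028/1 = -0.005473 → -0.55%.

-0.55%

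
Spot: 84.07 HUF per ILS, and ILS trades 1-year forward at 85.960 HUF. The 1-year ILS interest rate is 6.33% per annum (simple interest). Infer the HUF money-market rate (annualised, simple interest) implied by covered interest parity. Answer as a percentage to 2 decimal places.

8.72%

T = 1 year.
By CIP, F/S equals the HUF-to-ILS growth ratio: 85.96/84.07 = 1.0224813.
The ILS side grows by 1 + 0.0633×1 = 1.063300.
So the HUF growth factor = 1.0872044.
r = (1.0872044 − 1)/1 = 0.087204 → 8.72%.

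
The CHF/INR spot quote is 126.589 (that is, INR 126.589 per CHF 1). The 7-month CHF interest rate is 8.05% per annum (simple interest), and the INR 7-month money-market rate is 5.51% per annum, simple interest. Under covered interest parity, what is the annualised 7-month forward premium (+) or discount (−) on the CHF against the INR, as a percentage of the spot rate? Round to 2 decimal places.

-2.43%

T = 7/12 years.
F = S · g_INR/g_CHF = 126.589 × 1.0321417/1.0469583 = 124.797507.
Annualised premium = (F − S)/S × (1/T) = (124.797507 − 126.589)/126.589 ÷ (7/12) = -2.43%.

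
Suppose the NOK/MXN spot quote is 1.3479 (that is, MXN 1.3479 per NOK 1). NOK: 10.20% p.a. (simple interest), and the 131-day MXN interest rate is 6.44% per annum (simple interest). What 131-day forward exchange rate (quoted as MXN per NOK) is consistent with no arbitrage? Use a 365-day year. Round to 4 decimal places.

T = 131/365 years.
Growth of 1 MXN over T: 1 + 0.0644×131/365 = 1.0231134.
Growth of 1 NOK over T: 1 + 0.1020×131/365 = 1.0366082.
Forward (MXN per NOK) = 1.3479 × 1.0231134 / 1.0366082 = 1.330353.

1.3304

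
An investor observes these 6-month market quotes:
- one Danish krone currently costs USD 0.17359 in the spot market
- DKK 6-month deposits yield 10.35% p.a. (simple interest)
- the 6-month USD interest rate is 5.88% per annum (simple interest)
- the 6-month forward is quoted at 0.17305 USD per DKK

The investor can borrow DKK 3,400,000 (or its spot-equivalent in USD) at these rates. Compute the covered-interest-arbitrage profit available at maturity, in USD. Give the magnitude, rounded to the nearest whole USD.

USD 11,260

T = 6/12 years.
Route A — deposit DKK, sell forward: 3,400,000 × 1.051750 × 0.17305 = USD 618,818.15.
Route B — convert at spot, deposit USD: 3,400,000 × 0.17359 × 1.029400 = USD 607,558.06.
The quoted forward overvalues DKK, so borrow USD, buy DKK at spot, deposit the DKK at 10.35%, and sell the proceeds forward at 0.17305.
The gap between the two covered legs is USD 11,260.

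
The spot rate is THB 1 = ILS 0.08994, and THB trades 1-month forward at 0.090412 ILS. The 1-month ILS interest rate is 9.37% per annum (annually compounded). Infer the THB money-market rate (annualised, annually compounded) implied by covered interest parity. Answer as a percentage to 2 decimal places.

T = 1/12 years.
CIP gives F = S · g_ILS/g_THB, so g_ILS/g_THB = 0.090412/0.08994 = 1.0052479.
The ILS side grows by (1 + 0.0937)^(1/12) = 1.0074918.
Hence g_THB = 1.0022322.
r = 1.0022322^(12/1) − 1 = 0.027118 → 2.71%.

2.71%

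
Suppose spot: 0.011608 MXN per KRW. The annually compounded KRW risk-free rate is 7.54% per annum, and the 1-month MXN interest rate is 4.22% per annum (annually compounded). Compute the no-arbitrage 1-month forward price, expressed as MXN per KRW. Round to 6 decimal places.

0.011578

T = 1/12 years.
MXN growth factor: (1 + 0.0422)^(1/12) = 1.0034504.
KRW accumulates by (1 + 0.0754)^(1/12) = 1.0060761.
CIP: F = S · (grow MXN)/(grow KRW) = 0.011608 × 1.0034504/1.0060761 = 0.01157770 MXN per KRW.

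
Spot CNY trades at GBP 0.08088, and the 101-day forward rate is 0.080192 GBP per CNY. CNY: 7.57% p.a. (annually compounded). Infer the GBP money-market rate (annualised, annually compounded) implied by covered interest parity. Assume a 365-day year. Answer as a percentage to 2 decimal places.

T = 101/365 years.
CIP gives F = S · g_GBP/g_CNY, so g_GBP/g_CNY = 0.080192/0.08088 = 0.9914936.
The CNY side grows by (1 + 0.0757)^(101/365) = 1.0203974.
Hence g_GBP = 1.0117175.
r = 1.0117175^(365/101) − 1 = 0.042998 → 4.30%.

4.30%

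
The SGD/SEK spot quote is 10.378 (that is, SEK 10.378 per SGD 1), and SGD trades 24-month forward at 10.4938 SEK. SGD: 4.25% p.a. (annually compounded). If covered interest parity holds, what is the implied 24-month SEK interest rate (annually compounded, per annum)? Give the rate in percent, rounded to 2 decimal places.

4.83%

T = 2 years.
By CIP, F/S equals the SEK-to-SGD growth ratio: 10.4938/10.378 = 1.0111582.
The SGD side grows by (1 + 0.0425)^2 = 1.0868062.
Hence g_SEK = 1.098933.
Annualise: 1.098933^(1/2) − 1 = 0.048300 = 4.83%.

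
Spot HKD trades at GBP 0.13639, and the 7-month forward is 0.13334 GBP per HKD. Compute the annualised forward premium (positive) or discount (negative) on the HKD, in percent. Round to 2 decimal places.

T = 7/12 years.
(F − S)/S = (0.13334 − 0.13639)/0.13639 = -0.0223623.
×(1/T) gives -3.83% p.a.

-3.83%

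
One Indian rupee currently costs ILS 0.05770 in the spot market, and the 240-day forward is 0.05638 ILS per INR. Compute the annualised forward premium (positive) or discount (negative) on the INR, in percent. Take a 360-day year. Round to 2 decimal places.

-3.43%

T = 240/360 years.
(F − S)/S = (0.05638 − 0.0577)/0.0577 = -0.0228769.
Annualise by dividing by T: -0.0228769 / (240/360) = -0.034315 → -3.43%.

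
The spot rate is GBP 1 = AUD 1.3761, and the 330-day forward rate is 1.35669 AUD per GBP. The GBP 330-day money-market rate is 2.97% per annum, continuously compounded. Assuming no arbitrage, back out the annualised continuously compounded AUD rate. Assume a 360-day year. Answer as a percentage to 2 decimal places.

T = 330/360 years.
By CIP, F/S equals the AUD-to-GBP growth ratio: 1.35669/1.3761 = 0.9858949.
The GBP side grows by e^(0.0297×330/360) = 1.027599.
So the AUD growth factor = 1.0131046.
r = ln(1.0131046)/(330/360) = 0.014203 → 1.42%.

1.42%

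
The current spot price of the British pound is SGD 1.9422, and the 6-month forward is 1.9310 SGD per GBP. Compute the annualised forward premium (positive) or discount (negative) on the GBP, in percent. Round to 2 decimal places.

T = 6/12 years.
Period premium: (1.9310 − 1.9422)/1.9422 = -0.0057667.
Per annum: -0.0057667 / (6/12) = -0.011533 = -1.15%.

-1.15%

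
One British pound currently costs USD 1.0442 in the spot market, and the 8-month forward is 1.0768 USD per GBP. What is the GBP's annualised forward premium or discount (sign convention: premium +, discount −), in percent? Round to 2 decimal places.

+4.68%

T = 8/12 years.
GBP trades forward at +3.12201% vs spot over the period.
×(1/T) gives 4.68% p.a.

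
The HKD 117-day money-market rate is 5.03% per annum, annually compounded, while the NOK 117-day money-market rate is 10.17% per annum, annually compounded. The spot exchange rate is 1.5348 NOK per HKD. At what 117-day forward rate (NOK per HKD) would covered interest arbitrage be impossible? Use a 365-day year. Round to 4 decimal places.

T = 117/365 years.
NOK growth factor: (1 + 0.1017)^(117/365) = 1.0315335.
HKD growth factor: (1 + 0.0503)^(117/365) = 1.0158555.
So F = 1.5348 × 1.0315335 / 1.0158555 = 1.558487 (NOK/HKD).

1.5585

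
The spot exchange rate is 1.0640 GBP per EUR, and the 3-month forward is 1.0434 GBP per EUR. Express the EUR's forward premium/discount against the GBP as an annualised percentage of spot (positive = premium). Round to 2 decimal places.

-7.74%

T = 3/12 years.
Period premium: (1.0434 − 1.064)/1.064 = -0.0193609.
Annualise by dividing by T: -0.0193609 / (3/12) = -0.077444 → -7.74%.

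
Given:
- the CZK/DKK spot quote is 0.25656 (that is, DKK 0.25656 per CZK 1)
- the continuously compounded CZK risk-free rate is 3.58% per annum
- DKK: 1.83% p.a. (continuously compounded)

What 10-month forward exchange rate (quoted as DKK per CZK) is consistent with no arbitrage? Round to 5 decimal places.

T = 10/12 years.
DKK growth factor: e^(0.0183×10/12) = 1.0153669.
Growth of 1 CZK over T: e^(0.0358×10/12) = 1.0302828.
Forward (DKK per CZK) = 0.25656 × 1.0153669 / 1.0302828 = 0.2528457.

0.25285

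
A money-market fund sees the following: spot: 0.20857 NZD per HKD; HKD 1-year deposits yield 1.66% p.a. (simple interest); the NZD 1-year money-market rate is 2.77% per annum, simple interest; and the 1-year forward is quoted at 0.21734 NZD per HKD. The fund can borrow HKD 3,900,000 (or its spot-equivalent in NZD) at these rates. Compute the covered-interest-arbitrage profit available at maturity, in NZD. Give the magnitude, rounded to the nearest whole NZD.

NZD 25,742

T = 1 year.
Keep in HKD, deliver into the forward: 3,900,000·1.016600·0.21734 = NZD 861,696.59.
Swap to NZD now, deposit: 3,900,000·0.20857·1.027700 = NZD 835,954.82.
The quoted forward overvalues HKD, so borrow NZD, buy HKD at spot, deposit the HKD at 1.66%, and sell the proceeds forward at 0.21734.
Arbitrage profit = |861,696.59 − 835,954.82| = NZD 25,742.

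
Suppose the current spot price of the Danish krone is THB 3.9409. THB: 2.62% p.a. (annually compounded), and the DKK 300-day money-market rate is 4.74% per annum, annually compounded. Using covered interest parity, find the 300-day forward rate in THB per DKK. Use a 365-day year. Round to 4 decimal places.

3.8752

T = 300/365 years.
THB growth factor: (1 + 0.0262)^(300/365) = 1.0214845.
DKK growth factor: (1 + 0.0474)^(300/365) = 1.0387975.
CIP: F = S · (grow THB)/(grow DKK) = 3.9409 × 1.0214845/1.0387975 = 3.875219 THB per DKK.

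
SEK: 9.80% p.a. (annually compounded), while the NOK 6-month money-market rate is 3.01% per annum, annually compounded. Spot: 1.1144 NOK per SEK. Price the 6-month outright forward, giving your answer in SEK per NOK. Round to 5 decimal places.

0.92645

T = 6/12 years.
NOK accumulates by (1 + 0.0301)^(6/12) = 1.0149384.
SEK accumulates by (1 + 0.0980)^(6/12) = 1.047855.
CIP: F = S · (grow NOK)/(grow SEK) = 1.1144 × 1.0149384/1.047855 = 1.079393 NOK per SEK.
Quoted the other way: 1/1.079393 = 0.92645 SEK per NOK.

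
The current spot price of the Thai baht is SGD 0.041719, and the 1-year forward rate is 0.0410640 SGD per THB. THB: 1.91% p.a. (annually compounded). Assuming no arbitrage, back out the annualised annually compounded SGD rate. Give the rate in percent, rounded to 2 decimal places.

0.31%

T = 1 year.
CIP gives F = S · g_SGD/g_THB, so g_SGD/g_THB = 0.041064/0.041719 = 0.9842997.
The THB side grows by (1 + 0.0191)^1 = 1.019100.
Hence g_SGD = 1.0030998.
r = 1.0030998^(1/1) − 1 = 0.003100 → 0.31%.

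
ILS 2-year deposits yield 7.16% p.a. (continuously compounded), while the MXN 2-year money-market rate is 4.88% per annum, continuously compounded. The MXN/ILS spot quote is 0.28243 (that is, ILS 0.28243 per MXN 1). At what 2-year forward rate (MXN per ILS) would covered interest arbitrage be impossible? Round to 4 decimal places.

3.3829

T = 2 years.
Growth of 1 ILS over T: e^(0.0716×2) = 1.1539606.
Growth of 1 MXN over T: e^(0.0488×2) = 1.1025217.
CIP: F = S · (grow ILS)/(grow MXN) = 0.28243 × 1.1539606/1.1025217 = 0.2956070 ILS per MXN.
Invert for MXN per ILS: 1 / 0.2956070 = 3.3829.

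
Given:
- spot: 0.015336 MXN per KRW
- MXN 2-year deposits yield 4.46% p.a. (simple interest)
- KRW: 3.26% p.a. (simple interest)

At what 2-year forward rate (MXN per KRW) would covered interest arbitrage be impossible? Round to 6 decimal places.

T = 2 years.
MXN growth factor: 1 + 0.0446×2 = 1.089200.
Growth of 1 KRW over T: 1 + 0.0326×2 = 1.065200.
Forward (MXN per KRW) = 0.015336 × 1.089200 / 1.065200 = 0.01568154.

0.015682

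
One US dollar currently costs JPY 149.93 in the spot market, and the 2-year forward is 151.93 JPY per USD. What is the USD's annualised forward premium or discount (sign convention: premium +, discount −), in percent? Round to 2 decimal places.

+0.67%

T = 2 years.
Period premium: (151.93 − 149.93)/149.93 = 0.0133396.
Per annum: 0.0133396 / 2 = 0.006670 = 0.67%.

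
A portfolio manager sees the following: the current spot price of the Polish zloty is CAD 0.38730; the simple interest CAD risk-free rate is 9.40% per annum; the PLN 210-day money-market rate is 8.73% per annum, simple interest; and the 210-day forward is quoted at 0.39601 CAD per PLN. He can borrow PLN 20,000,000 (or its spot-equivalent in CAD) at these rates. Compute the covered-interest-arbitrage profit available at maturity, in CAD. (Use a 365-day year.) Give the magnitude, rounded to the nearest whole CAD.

T = 210/365 years.
Keep in PLN, deliver into the forward: 20,000,000·1.050227397·0.39601 = CAD 8,318,011.03.
Swap to CAD now, deposit: 20,000,000·0.38730·1.054082192 = CAD 8,164,920.66.
The quoted forward overvalues PLN, so borrow CAD, buy PLN at spot, deposit the PLN at 8.73%, and sell the proceeds forward at 0.39601.
Profit = 8,318,011.03 − 8,164,920.66 = CAD 153,090.

CAD 153,090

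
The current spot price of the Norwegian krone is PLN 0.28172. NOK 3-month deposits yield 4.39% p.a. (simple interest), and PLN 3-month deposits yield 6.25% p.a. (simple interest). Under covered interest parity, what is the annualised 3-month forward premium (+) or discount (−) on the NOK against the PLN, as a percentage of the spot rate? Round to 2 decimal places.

+1.84%

T = 3/12 years.
No-arbitrage forward: 0.28172 × 1.015625 / 1.010975 = 0.28301578 PLN/NOK.
Annualised premium = (F − S)/S × (1/T) = (0.28301578 − 0.28172)/0.28172 ÷ (3/12) = 1.84%.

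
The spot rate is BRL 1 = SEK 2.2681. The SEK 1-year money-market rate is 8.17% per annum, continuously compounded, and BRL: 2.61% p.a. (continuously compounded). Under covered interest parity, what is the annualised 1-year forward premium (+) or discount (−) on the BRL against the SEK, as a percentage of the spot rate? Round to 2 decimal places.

T = 1 year.
No-arbitrage forward: 2.2681 × 1.0851302 / 1.0264436 = 2.3977779 SEK/BRL.
Annualised premium = (F − S)/S × (1/T) = (2.3977779 − 2.2681)/2.2681 ÷ 1 = 5.72%.

+5.72%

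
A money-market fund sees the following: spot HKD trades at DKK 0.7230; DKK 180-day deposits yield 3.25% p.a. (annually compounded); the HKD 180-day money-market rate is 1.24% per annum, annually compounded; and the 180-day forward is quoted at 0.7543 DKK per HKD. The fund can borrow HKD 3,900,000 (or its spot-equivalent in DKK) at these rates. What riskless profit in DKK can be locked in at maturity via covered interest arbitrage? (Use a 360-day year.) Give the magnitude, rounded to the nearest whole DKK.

T = 180/360 years.
Invest the HKD and cover forward: 3,900,000 × 1.006180898 × 0.7543 = DKK 2,959,952.78.
Convert at spot and invest in DKK: 3,900,000 × 0.7230 × 1.016120072 = DKK 2,865,153.77.
The quoted forward overvalues HKD, so borrow DKK, buy HKD at spot, deposit the HKD at 1.24%, and sell the proceeds forward at 0.7543.
Profit = 2,959,952.78 − 2,865,153.77 = DKK 94,799.

DKK 94,799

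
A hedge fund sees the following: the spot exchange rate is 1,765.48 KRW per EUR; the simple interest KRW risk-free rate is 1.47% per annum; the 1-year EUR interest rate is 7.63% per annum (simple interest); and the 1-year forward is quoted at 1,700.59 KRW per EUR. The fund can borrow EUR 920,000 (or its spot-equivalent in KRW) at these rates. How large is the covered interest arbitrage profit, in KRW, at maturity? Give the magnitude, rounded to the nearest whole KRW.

T = 1 year.
Route A — deposit EUR, sell forward: 920,000 × 1.076300 × 1700.59 = KRW 1,683,917,415.64.
Route B — convert at spot, deposit KRW: 920,000 × 1765.48 × 1.014700 = KRW 1,648,117,951.52.
The quoted forward overvalues EUR, so borrow KRW, buy EUR at spot, deposit the EUR at 7.63%, and sell the proceeds forward at 1,700.59.
Arbitrage profit = |1,683,917,415.64 − 1,648,117,951.52| = KRW 35,799,464.

KRW 35,799,464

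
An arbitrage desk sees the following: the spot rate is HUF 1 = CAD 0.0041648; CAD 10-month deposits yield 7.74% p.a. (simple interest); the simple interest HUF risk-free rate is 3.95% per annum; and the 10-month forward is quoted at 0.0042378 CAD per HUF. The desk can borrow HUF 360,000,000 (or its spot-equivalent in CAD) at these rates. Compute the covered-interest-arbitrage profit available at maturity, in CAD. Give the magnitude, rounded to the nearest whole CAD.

CAD 20,209

T = 10/12 years.
Invest the HUF and cover forward: 360,000,000 × 1.032916667 × 0.0042378 = CAD 1,575,825.93.
Convert at spot and invest in CAD: 360,000,000 × 0.0041648 × 1.064500 = CAD 1,596,034.66.
The quoted forward undervalues HUF, so borrow HUF, convert to CAD at spot, deposit the CAD at 7.74%, and buy HUF forward at 0.0042378 to cover the loan.
The gap between the two covered legs is CAD 20,209.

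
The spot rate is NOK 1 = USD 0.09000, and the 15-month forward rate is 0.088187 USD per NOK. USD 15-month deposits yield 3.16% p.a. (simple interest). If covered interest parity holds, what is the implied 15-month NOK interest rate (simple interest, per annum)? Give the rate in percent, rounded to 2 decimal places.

T = 15/12 years.
By CIP, F/S equals the USD-to-NOK growth ratio: 0.088187/0.09 = 0.9798556.
USD growth factor: 1 + 0.0316×15/12 = 1.039500.
So the NOK growth factor = 1.0608706.
(1.0608706 − 1)/T = 0.048696, i.e. 4.87%.

4.87%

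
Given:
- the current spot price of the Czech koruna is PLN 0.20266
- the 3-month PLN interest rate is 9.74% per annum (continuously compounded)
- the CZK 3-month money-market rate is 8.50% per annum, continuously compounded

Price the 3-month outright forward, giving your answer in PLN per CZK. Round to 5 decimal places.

0.20329

T = 3/12 years.
PLN growth factor: e^(0.0974×3/12) = 1.0246489.
CZK accumulates by e^(0.0850×3/12) = 1.0214774.
So F = 0.20266 × 1.0246489 / 1.0214774 = 0.2032892 (PLN/CZK).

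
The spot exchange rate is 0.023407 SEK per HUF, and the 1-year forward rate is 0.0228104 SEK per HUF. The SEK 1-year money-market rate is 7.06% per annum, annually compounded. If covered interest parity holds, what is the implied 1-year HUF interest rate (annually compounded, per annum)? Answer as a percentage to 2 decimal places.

T = 1 year.
CIP gives F = S · g_SEK/g_HUF, so g_SEK/g_HUF = 0.0228104/0.023407 = 0.9745119.
SEK growth factor: (1 + 0.0706)^1 = 1.070600.
That pins the HUF growth at 1.0986013.
r = 1.0986013^(1/1) − 1 = 0.098601 → 9.86%.

9.86%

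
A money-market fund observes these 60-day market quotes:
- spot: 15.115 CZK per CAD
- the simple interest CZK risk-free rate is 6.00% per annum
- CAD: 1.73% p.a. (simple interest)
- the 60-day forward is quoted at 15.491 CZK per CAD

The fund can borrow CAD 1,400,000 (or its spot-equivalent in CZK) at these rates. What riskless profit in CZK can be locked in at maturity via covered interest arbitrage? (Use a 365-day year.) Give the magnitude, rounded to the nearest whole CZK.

CZK 379,364

T = 60/365 years.
Invest the CAD and cover forward: 1,400,000 × 1.0028438356 × 15.491 = CZK 21,749,075.40.
Convert at spot and invest in CZK: 1,400,000 × 15.115 × 1.0098630137 = CZK 21,369,711.23.
The quoted forward overvalues CAD, so borrow CZK, buy CAD at spot, deposit the CAD at 1.73%, and sell the proceeds forward at 15.491.
The gap between the two covered legs is CZK 379,364.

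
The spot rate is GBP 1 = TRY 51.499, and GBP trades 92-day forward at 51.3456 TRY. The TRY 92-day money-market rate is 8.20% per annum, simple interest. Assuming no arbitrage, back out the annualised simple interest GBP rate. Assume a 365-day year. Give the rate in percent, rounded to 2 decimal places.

T = 92/365 years.
By CIP, F/S equals the TRY-to-GBP growth ratio: 51.3456/51.499 = 0.9970213.
TRY growth factor: 1 + 0.0820×92/365 = 1.0206685.
So the GBP growth factor = 1.0237178.
r = (1.0237178 − 1)/(92/365) = 0.094098 → 9.41%.

9.41%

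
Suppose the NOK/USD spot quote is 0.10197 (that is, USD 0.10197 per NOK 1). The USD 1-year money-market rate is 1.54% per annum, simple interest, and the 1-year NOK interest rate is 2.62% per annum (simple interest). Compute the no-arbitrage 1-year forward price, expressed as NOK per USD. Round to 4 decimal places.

T = 1 year.
USD growth factor: 1 + 0.0154×1 = 1.015400.
NOK accumulates by 1 + 0.0262×1 = 1.026200.
CIP: F = S · (grow USD)/(grow NOK) = 0.10197 × 1.015400/1.026200 = 0.1008968 USD per NOK.
Invert for NOK per USD: 1 / 0.1008968 = 9.9111.

9.9111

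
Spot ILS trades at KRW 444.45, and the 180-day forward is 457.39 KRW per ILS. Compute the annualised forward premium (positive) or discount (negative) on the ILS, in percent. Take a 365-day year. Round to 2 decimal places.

T = 180/365 years.
Period premium: (457.39 − 444.45)/444.45 = 0.0291146.
×(1/T) gives 5.90% p.a.

+5.90%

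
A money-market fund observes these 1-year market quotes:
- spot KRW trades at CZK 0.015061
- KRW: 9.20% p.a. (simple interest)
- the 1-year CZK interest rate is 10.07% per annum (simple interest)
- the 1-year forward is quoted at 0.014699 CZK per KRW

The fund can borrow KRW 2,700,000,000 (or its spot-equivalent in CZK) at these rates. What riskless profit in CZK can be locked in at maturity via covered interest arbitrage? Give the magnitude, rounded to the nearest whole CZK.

CZK 1,421,104

T = 1 year.
Invest the KRW and cover forward: 2,700,000,000 × 1.092000 × 0.014699 = CZK 43,338,531.60.
Convert at spot and invest in CZK: 2,700,000,000 × 0.015061 × 1.100700 = CZK 44,759,635.29.
The quoted forward undervalues KRW, so borrow KRW, convert to CZK at spot, deposit the CZK at 10.07%, and buy KRW forward at 0.014699 to cover the loan.
Arbitrage profit = |43,338,531.60 − 44,759,635.29| = CZK 1,421,104.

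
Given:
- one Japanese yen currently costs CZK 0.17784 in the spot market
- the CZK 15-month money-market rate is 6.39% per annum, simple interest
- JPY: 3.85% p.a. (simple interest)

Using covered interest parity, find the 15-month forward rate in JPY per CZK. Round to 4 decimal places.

T = 15/12 years.
Growth of 1 CZK over T: 1 + 0.0639×15/12 = 1.079875.
JPY accumulates by 1 + 0.0385×15/12 = 1.048125.
So F = 0.17784 × 1.079875 / 1.048125 = 0.1832272 (CZK/JPY).
Quoted the other way: 1/0.1832272 = 5.4577 JPY per CZK.

5.4577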